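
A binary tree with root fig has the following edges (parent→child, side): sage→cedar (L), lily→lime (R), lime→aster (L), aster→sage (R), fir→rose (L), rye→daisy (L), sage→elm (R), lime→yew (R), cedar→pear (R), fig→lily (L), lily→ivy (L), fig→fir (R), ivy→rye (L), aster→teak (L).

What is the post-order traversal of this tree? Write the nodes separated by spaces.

Post-order visits the left subtree, then the right subtree, then the node.
At fig: go left to lily.
  At lily: go left to ivy.
    At ivy: go left to rye.
      At rye: go left to daisy.
        daisy is a leaf — visit daisy.
      At rye: no right child.
      Visit rye.
    At ivy: no right child.
    Visit ivy.
  At lily: go right to lime.
    At lime: go left to aster.
      At aster: go left to teak.
        teak is a leaf — visit teak.
      At aster: go right to sage.
        At sage: go left to cedar.
          At cedar: no left child.
          At cedar: go right to pear.
            pear is a leaf — visit pear.
          Visit cedar.
        At sage: go right to elm.
          elm is a leaf — visit elm.
        Visit sage.
      Visit aster.
    At lime: go right to yew.
      yew is a leaf — visit yew.
    Visit lime.
  Visit lily.
At fig: go right to fir.
  At fir: go left to rose.
    rose is a leaf — visit rose.
  At fir: no right child.
  Visit fir.
Visit fig.

daisy rye ivy teak pear cedar elm sage aster yew lime lily rose fir fig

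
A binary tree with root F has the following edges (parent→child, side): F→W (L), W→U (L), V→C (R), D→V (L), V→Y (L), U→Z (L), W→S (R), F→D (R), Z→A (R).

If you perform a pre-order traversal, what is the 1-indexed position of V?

Pre-order visits the node, then its left subtree, then its right subtree.
Visit F.
At F: go left to W.
  Visit W.
  At W: go left to U.
    Visit U.
    At U: go left to Z.
      Visit Z.
      At Z: no left child.
      At Z: go right to A.
        A is a leaf — visit A.
    At U: no right child.
  At W: go right to S.
    S is a leaf — visit S.
At F: go right to D.
  Visit D.
  At D: go left to V.
    Visit V.
    At V: go left to Y.
      Y is a leaf — visit Y.
    At V: go right to C.
      C is a leaf — visit C.
  At D: no right child.
Full pre-order sequence: F, W, U, Z, A, S, D, V, Y, C.

8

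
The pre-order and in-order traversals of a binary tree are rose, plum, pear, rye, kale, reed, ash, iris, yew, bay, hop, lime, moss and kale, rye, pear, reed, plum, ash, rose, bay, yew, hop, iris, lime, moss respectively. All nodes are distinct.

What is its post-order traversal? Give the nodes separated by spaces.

kale rye reed pear ash plum bay hop yew moss lime iris rose

The first element of pre-order is the root; it splits in-order into left and right subtrees.
Root rose: left subtree has 6 nodes {kale, rye, pear, reed, plum, ash}, right has 6 {bay, yew, hop, iris, lime, moss}.
  Root plum: left subtree has 4 nodes {kale, rye, pear, reed}, right has 1 {ash}.
    Root pear: left subtree has 2 nodes {kale, rye}, right has 1 {reed}.
      Root rye: left subtree has 1 node {kale}, right has 0 { }.
  Root iris: left subtree has 3 nodes {bay, yew, hop}, right has 2 {lime, moss}.
    Root yew: left subtree has 1 node {bay}, right has 1 {hop}.
    Root lime: left subtree has 0 nodes { }, right has 1 {moss}.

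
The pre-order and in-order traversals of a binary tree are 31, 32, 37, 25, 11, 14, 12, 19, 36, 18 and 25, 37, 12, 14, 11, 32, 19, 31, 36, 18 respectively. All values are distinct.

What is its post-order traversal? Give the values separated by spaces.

The first element of pre-order is the root; it splits in-order into left and right subtrees.
Root 31: left subtree has 7 nodes {25, 37, 12, 14, 11, 32, 19}, right has 2 {36, 18}.
  Root 32: left subtree has 5 nodes {25, 37, 12, 14, 11}, right has 1 {19}.
    Root 37: left subtree has 1 node {25}, right has 3 {12, 14, 11}.
      Root 11: left subtree has 2 nodes {12, 14}, right has 0 { }.
        Root 14: left subtree has 1 node {12}, right has 0 { }.
  Root 36: left subtree has 0 nodes { }, right has 1 {18}.

25 12 14 11 37 19 32 18 36 31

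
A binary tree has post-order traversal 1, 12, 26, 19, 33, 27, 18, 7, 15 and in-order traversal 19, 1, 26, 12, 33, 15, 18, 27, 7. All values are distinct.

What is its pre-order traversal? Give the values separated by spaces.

15 33 19 26 1 12 7 18 27

The last element of post-order is the root; it splits in-order into left and right subtrees.
Root 15: left subtree has 5 nodes {19, 1, 26, 12, 33}, right has 3 {18, 27, 7}.
  Root 33: left subtree has 4 nodes {19, 1, 26, 12}, right has 0 { }.
    Root 19: left subtree has 0 nodes { }, right has 3 {1, 26, 12}.
      Root 26: left subtree has 1 node {1}, right has 1 {12}.
  Root 7: left subtree has 2 nodes {18, 27}, right has 0 { }.
    Root 18: left subtree has 0 nodes { }, right has 1 {27}.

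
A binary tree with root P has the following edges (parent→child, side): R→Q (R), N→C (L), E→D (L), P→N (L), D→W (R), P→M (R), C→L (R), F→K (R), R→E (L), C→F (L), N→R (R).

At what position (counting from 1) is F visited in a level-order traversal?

Level-order visits nodes level by level from the root, left to right within each level.
Level 0: P
Level 1: N, M
Level 2: C, R
Level 3: F, L, E, Q
Level 4: K, D
Level 5: W
Full level-order sequence: P, N, M, C, R, F, L, E, Q, K, D, W.

6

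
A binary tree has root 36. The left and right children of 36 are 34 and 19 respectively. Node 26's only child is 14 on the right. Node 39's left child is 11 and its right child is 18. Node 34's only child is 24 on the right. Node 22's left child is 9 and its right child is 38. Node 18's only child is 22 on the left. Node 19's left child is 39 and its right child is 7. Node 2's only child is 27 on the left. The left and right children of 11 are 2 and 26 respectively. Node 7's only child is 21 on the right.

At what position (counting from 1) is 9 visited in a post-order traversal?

Post-order visits the left subtree, then the right subtree, then the node.
At 36: go left to 34.
  At 34: no left child.
  At 34: go right to 24.
    24 is a leaf — visit 24.
  Visit 34.
At 36: go right to 19.
  At 19: go left to 39.
    At 39: go left to 11.
      At 11: go left to 2.
        At 2: go left to 27.
          27 is a leaf — visit 27.
        At 2: no right child.
        Visit 2.
      At 11: go right to 26.
        At 26: no left child.
        At 26: go right to 14.
          14 is a leaf — visit 14.
        Visit 26.
      Visit 11.
    At 39: go right to 18.
      At 18: go left to 22.
        At 22: go left to 9.
          9 is a leaf — visit 9.
        At 22: go right to 38.
          38 is a leaf — visit 38.
        Visit 22.
      At 18: no right child.
      Visit 18.
    Visit 39.
  At 19: go right to 7.
    At 7: no left child.
    At 7: go right to 21.
      21 is a leaf — visit 21.
    Visit 7.
  Visit 19.
Visit 36.
Full post-order sequence: 24, 34, 27, 2, 14, 26, 11, 9, 38, 22, 18, 39, 21, 7, 19, 36.

8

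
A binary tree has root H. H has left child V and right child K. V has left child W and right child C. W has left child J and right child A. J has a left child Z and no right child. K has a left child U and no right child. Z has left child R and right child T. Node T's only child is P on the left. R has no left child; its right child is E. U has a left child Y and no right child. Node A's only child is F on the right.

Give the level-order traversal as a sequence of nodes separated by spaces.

H V K W C U J A Y Z F R T E P

Level-order visits nodes level by level from the root, left to right within each level.
Level 0: H
Level 1: V, K
Level 2: W, C, U
Level 3: J, A, Y
Level 4: Z, F
Level 5: R, T
Level 6: E, P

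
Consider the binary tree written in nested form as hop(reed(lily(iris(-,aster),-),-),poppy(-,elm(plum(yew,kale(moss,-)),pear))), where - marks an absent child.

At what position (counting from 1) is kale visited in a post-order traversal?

7

Post-order visits the left subtree, then the right subtree, then the node.
At hop: go left to reed.
  At reed: go left to lily.
    At lily: go left to iris.
      At iris: no left child.
      At iris: go right to aster.
        aster is a leaf — visit aster.
      Visit iris.
    At lily: no right child.
    Visit lily.
  At reed: no right child.
  Visit reed.
At hop: go right to poppy.
  At poppy: no left child.
  At poppy: go right to elm.
    At elm: go left to plum.
      At plum: go left to yew.
        yew is a leaf — visit yew.
      At plum: go right to kale.
        At kale: go left to moss.
          moss is a leaf — visit moss.
        At kale: no right child.
        Visit kale.
      Visit plum.
    At elm: go right to pear.
      pear is a leaf — visit pear.
    Visit elm.
  Visit poppy.
Visit hop.
Full post-order sequence: aster, iris, lily, reed, yew, moss, kale, plum, pear, elm, poppy, hop.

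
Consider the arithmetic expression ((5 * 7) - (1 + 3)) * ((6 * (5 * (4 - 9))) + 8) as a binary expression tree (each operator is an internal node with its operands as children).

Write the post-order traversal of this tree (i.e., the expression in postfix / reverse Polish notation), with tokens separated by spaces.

5 7 * 1 3 + - 6 5 4 9 - * * 8 + *

Post-order on an expression tree gives postfix notation: for each operator, emit left operand, right operand, then the operator.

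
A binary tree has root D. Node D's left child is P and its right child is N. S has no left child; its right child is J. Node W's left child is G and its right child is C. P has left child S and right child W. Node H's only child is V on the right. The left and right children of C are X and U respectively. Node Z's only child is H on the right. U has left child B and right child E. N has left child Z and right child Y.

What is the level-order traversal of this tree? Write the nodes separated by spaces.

Level-order visits nodes level by level from the root, left to right within each level.
Level 0: D
Level 1: P, N
Level 2: S, W, Z, Y
Level 3: J, G, C, H
Level 4: X, U, V
Level 5: B, E

D P N S W Z Y J G C H X U V B E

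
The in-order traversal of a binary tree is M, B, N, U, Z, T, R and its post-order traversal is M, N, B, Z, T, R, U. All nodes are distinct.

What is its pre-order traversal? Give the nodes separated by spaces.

The last element of post-order is the root; it splits in-order into left and right subtrees.
Root U: left subtree has 3 nodes {M, B, N}, right has 3 {Z, T, R}.
  Root B: left subtree has 1 node {M}, right has 1 {N}.
  Root R: left subtree has 2 nodes {Z, T}, right has 0 { }.
    Root T: left subtree has 1 node {Z}, right has 0 { }.

U B M N R T Z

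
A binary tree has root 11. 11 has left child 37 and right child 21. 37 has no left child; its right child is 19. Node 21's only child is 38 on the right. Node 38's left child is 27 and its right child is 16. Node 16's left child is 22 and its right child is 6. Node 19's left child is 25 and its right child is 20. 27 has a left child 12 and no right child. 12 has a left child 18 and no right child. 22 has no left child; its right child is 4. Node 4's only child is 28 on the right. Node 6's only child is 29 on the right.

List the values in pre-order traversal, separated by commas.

11, 37, 19, 25, 20, 21, 38, 27, 12, 18, 16, 22, 4, 28, 6, 29

Pre-order visits the node, then its left subtree, then its right subtree.
Visit 11.
At 11: go left to 37.
  Visit 37.
  At 37: no left child.
  At 37: go right to 19.
    Visit 19.
    At 19: go left to 25.
      25 is a leaf — visit 25.
    At 19: go right to 20.
      20 is a leaf — visit 20.
At 11: go right to 21.
  Visit 21.
  At 21: no left child.
  At 21: go right to 38.
    Visit 38.
    At 38: go left to 27.
      Visit 27.
      At 27: go left to 12.
        Visit 12.
        At 12: go left to 18.
          18 is a leaf — visit 18.
        At 12: no right child.
      At 27: no right child.
    At 38: go right to 16.
      Visit 16.
      At 16: go left to 22.
        Visit 22.
        At 22: no left child.
        At 22: go right to 4.
          Visit 4.
          At 4: no left child.
          At 4: go right to 28.
            28 is a leaf — visit 28.
      At 16: go right to 6.
        Visit 6.
        At 6: no left child.
        At 6: go right to 29.
          29 is a leaf — visit 29.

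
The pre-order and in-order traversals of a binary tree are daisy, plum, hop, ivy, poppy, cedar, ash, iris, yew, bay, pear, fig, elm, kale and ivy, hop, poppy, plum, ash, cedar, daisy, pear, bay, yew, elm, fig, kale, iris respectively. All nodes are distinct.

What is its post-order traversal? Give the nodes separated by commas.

ivy, poppy, hop, ash, cedar, plum, pear, bay, elm, kale, fig, yew, iris, daisy

The first element of pre-order is the root; it splits in-order into left and right subtrees.
Root daisy: left subtree has 6 nodes {ivy, hop, poppy, plum, ash, cedar}, right has 7 {pear, bay, yew, elm, fig, kale, iris}.
  Root plum: left subtree has 3 nodes {ivy, hop, poppy}, right has 2 {ash, cedar}.
    Root hop: left subtree has 1 node {ivy}, right has 1 {poppy}.
    Root cedar: left subtree has 1 node {ash}, right has 0 { }.
  Root iris: left subtree has 6 nodes {pear, bay, yew, elm, fig, kale}, right has 0 { }.
    Root yew: left subtree has 2 nodes {pear, bay}, right has 3 {elm, fig, kale}.
      Root bay: left subtree has 1 node {pear}, right has 0 { }.
      Root fig: left subtree has 1 node {elm}, right has 1 {kale}.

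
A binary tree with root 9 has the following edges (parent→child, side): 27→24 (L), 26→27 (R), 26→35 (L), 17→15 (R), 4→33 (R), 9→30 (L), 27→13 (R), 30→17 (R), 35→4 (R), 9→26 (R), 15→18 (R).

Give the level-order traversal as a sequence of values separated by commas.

9, 30, 26, 17, 35, 27, 15, 4, 24, 13, 18, 33

Level-order visits nodes level by level from the root, left to right within each level.
Level 0: 9
Level 1: 30, 26
Level 2: 17, 35, 27
Level 3: 15, 4, 24, 13
Level 4: 18, 33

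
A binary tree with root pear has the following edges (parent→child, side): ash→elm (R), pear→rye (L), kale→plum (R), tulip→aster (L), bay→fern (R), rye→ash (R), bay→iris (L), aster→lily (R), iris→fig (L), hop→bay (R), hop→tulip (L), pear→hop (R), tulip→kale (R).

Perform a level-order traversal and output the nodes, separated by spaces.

Level-order visits nodes level by level from the root, left to right within each level.
Level 0: pear
Level 1: rye, hop
Level 2: ash, tulip, bay
Level 3: elm, aster, kale, iris, fern
Level 4: lily, plum, fig

pear rye hop ash tulip bay elm aster kale iris fern lily plum fig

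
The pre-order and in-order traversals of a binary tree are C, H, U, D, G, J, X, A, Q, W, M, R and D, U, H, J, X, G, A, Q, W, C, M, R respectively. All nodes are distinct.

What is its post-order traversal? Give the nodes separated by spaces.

The first element of pre-order is the root; it splits in-order into left and right subtrees.
Root C: left subtree has 9 nodes {D, U, H, J, X, G, A, Q, W}, right has 2 {M, R}.
  Root H: left subtree has 2 nodes {D, U}, right has 6 {J, X, G, A, Q, W}.
    Root U: left subtree has 1 node {D}, right has 0 { }.
    Root G: left subtree has 2 nodes {J, X}, right has 3 {A, Q, W}.
      Root J: left subtree has 0 nodes { }, right has 1 {X}.
      Root A: left subtree has 0 nodes { }, right has 2 {Q, W}.
        Root Q: left subtree has 0 nodes { }, right has 1 {W}.
  Root M: left subtree has 0 nodes { }, right has 1 {R}.

D U X J W Q A G H R M C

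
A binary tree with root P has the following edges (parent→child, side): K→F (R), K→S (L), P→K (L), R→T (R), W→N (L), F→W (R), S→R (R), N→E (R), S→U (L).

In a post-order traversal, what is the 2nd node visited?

T

Post-order visits the left subtree, then the right subtree, then the node.
At P: go left to K.
  At K: go left to S.
    At S: go left to U.
      U is a leaf — visit U.
    At S: go right to R.
      At R: no left child.
      At R: go right to T.
        T is a leaf — visit T.
      Visit R.
    Visit S.
  At K: go right to F.
    At F: no left child.
    At F: go right to W.
      At W: go left to N.
        At N: no left child.
        At N: go right to E.
          E is a leaf — visit E.
        Visit N.
      At W: no right child.
      Visit W.
    Visit F.
  Visit K.
At P: no right child.
Visit P.
Full post-order sequence: U, T, R, S, E, N, W, F, K, P.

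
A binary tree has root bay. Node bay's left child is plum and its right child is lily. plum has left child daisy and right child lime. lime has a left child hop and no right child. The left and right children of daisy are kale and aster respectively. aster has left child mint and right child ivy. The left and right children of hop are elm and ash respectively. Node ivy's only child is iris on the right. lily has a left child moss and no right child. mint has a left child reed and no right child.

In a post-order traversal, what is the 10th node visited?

Post-order visits the left subtree, then the right subtree, then the node.
At bay: go left to plum.
  At plum: go left to daisy.
    At daisy: go left to kale.
      kale is a leaf — visit kale.
    At daisy: go right to aster.
      At aster: go left to mint.
        At mint: go left to reed.
          reed is a leaf — visit reed.
        At mint: no right child.
        Visit mint.
      At aster: go right to ivy.
        At ivy: no left child.
        At ivy: go right to iris.
          iris is a leaf — visit iris.
        Visit ivy.
      Visit aster.
    Visit daisy.
  At plum: go right to lime.
    At lime: go left to hop.
      At hop: go left to elm.
        elm is a leaf — visit elm.
      At hop: go right to ash.
        ash is a leaf — visit ash.
      Visit hop.
    At lime: no right child.
    Visit lime.
  Visit plum.
At bay: go right to lily.
  At lily: go left to moss.
    moss is a leaf — visit moss.
  At lily: no right child.
  Visit lily.
Visit bay.
Full post-order sequence: kale, reed, mint, iris, ivy, aster, daisy, elm, ash, hop, lime, plum, moss, lily, bay.

hop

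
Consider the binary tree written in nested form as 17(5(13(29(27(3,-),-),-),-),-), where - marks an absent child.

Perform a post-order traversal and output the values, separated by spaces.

Post-order visits the left subtree, then the right subtree, then the node.
At 17: go left to 5.
  At 5: go left to 13.
    At 13: go left to 29.
      At 29: go left to 27.
        At 27: go left to 3.
          3 is a leaf — visit 3.
        At 27: no right child.
        Visit 27.
      At 29: no right child.
      Visit 29.
    At 13: no right child.
    Visit 13.
  At 5: no right child.
  Visit 5.
At 17: no right child.
Visit 17.

3 27 29 13 5 17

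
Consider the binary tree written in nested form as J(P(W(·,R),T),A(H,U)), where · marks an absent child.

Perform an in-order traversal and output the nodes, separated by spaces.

W R P T J H A U

In-order visits the left subtree, then the node, then the right subtree.
At J: go left to P.
  At P: go left to W.
    At W: no left child.
    Visit W.
    At W: go right to R.
      R is a leaf — visit R.
  Visit P.
  At P: go right to T.
    T is a leaf — visit T.
Visit J.
At J: go right to A.
  At A: go left to H.
    H is a leaf — visit H.
  Visit A.
  At A: go right to U.
    U is a leaf — visit U.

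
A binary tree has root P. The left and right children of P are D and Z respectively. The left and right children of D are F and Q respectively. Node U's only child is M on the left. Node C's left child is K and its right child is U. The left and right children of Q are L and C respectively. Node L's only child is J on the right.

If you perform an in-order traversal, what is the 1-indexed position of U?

9

In-order visits the left subtree, then the node, then the right subtree.
At P: go left to D.
  At D: go left to F.
    F is a leaf — visit F.
  Visit D.
  At D: go right to Q.
    At Q: go left to L.
      At L: no left child.
      Visit L.
      At L: go right to J.
        J is a leaf — visit J.
    Visit Q.
    At Q: go right to C.
      At C: go left to K.
        K is a leaf — visit K.
      Visit C.
      At C: go right to U.
        At U: go left to M.
          M is a leaf — visit M.
        Visit U.
        At U: no right child.
Visit P.
At P: go right to Z.
  Z is a leaf — visit Z.
Full in-order sequence: F, D, L, J, Q, K, C, M, U, P, Z.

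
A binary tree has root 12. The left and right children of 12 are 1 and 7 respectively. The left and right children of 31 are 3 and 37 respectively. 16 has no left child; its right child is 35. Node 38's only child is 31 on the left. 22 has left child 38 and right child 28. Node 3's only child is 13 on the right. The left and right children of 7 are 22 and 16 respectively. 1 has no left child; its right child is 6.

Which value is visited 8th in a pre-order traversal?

3

Pre-order visits the node, then its left subtree, then its right subtree.
Visit 12.
At 12: go left to 1.
  Visit 1.
  At 1: no left child.
  At 1: go right to 6.
    6 is a leaf — visit 6.
At 12: go right to 7.
  Visit 7.
  At 7: go left to 22.
    Visit 22.
    At 22: go left to 38.
      Visit 38.
      At 38: go left to 31.
        Visit 31.
        At 31: go left to 3.
          Visit 3.
          At 3: no left child.
          At 3: go right to 13.
            13 is a leaf — visit 13.
        At 31: go right to 37.
          37 is a leaf — visit 37.
      At 38: no right child.
    At 22: go right to 28.
      28 is a leaf — visit 28.
  At 7: go right to 16.
    Visit 16.
    At 16: no left child.
    At 16: go right to 35.
      35 is a leaf — visit 35.
Full pre-order sequence: 12, 1, 6, 7, 22, 38, 31, 3, 13, 37, 28, 16, 35.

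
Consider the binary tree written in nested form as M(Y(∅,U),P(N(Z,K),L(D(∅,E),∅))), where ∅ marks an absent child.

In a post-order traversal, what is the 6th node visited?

E

Post-order visits the left subtree, then the right subtree, then the node.
At M: go left to Y.
  At Y: no left child.
  At Y: go right to U.
    U is a leaf — visit U.
  Visit Y.
At M: go right to P.
  At P: go left to N.
    At N: go left to Z.
      Z is a leaf — visit Z.
    At N: go right to K.
      K is a leaf — visit K.
    Visit N.
  At P: go right to L.
    At L: go left to D.
      At D: no left child.
      At D: go right to E.
        E is a leaf — visit E.
      Visit D.
    At L: no right child.
    Visit L.
  Visit P.
Visit M.
Full post-order sequence: U, Y, Z, K, N, E, D, L, P, M.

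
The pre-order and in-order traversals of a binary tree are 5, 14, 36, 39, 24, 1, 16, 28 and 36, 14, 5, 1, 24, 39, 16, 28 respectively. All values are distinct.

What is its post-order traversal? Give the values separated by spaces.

36 14 1 24 28 16 39 5

The first element of pre-order is the root; it splits in-order into left and right subtrees.
Root 5: left subtree has 2 nodes {36, 14}, right has 5 {1, 24, 39, 16, 28}.
  Root 14: left subtree has 1 node {36}, right has 0 { }.
  Root 39: left subtree has 2 nodes {1, 24}, right has 2 {16, 28}.
    Root 24: left subtree has 1 node {1}, right has 0 { }.
    Root 16: left subtree has 0 nodes { }, right has 1 {28}.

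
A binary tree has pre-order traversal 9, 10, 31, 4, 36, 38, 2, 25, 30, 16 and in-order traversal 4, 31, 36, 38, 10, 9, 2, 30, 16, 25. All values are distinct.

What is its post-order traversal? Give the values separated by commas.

4, 38, 36, 31, 10, 16, 30, 25, 2, 9

The first element of pre-order is the root; it splits in-order into left and right subtrees.
Root 9: left subtree has 5 nodes {4, 31, 36, 38, 10}, right has 4 {2, 30, 16, 25}.
  Root 10: left subtree has 4 nodes {4, 31, 36, 38}, right has 0 { }.
    Root 31: left subtree has 1 node {4}, right has 2 {36, 38}.
      Root 36: left subtree has 0 nodes { }, right has 1 {38}.
  Root 2: left subtree has 0 nodes { }, right has 3 {30, 16, 25}.
    Root 25: left subtree has 2 nodes {30, 16}, right has 0 { }.
      Root 30: left subtree has 0 nodes { }, right has 1 {16}.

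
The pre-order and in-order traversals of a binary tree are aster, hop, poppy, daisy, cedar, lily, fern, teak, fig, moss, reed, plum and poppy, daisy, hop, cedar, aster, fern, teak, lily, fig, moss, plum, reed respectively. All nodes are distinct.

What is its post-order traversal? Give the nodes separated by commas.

daisy, poppy, cedar, hop, teak, fern, plum, reed, moss, fig, lily, aster

The first element of pre-order is the root; it splits in-order into left and right subtrees.
Root aster: left subtree has 4 nodes {poppy, daisy, hop, cedar}, right has 7 {fern, teak, lily, fig, moss, plum, reed}.
  Root hop: left subtree has 2 nodes {poppy, daisy}, right has 1 {cedar}.
    Root poppy: left subtree has 0 nodes { }, right has 1 {daisy}.
  Root lily: left subtree has 2 nodes {fern, teak}, right has 4 {fig, moss, plum, reed}.
    Root fern: left subtree has 0 nodes { }, right has 1 {teak}.
    Root fig: left subtree has 0 nodes { }, right has 3 {moss, plum, reed}.
      Root moss: left subtree has 0 nodes { }, right has 2 {plum, reed}.
        Root reed: left subtree has 1 node {plum}, right has 0 { }.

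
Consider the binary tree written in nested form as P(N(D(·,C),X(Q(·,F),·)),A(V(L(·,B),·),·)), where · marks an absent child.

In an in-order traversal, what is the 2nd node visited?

C

In-order visits the left subtree, then the node, then the right subtree.
At P: go left to N.
  At N: go left to D.
    At D: no left child.
    Visit D.
    At D: go right to C.
      C is a leaf — visit C.
  Visit N.
  At N: go right to X.
    At X: go left to Q.
      At Q: no left child.
      Visit Q.
      At Q: go right to F.
        F is a leaf — visit F.
    Visit X.
    At X: no right child.
Visit P.
At P: go right to A.
  At A: go left to V.
    At V: go left to L.
      At L: no left child.
      Visit L.
      At L: go right to B.
        B is a leaf — visit B.
    Visit V.
    At V: no right child.
  Visit A.
  At A: no right child.
Full in-order sequence: D, C, N, Q, F, X, P, L, B, V, A.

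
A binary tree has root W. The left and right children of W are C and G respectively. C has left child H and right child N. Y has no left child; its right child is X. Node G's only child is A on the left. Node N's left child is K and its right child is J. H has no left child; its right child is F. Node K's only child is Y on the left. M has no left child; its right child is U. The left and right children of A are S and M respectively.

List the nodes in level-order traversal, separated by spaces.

Level-order visits nodes level by level from the root, left to right within each level.
Level 0: W
Level 1: C, G
Level 2: H, N, A
Level 3: F, K, J, S, M
Level 4: Y, U
Level 5: X

W C G H N A F K J S M Y U X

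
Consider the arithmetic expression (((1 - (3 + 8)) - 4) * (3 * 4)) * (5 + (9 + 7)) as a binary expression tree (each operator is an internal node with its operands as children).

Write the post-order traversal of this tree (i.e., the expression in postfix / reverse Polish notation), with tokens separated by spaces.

1 3 8 + - 4 - 3 4 * * 5 9 7 + + *

Post-order on an expression tree gives postfix notation: for each operator, emit left operand, right operand, then the operator.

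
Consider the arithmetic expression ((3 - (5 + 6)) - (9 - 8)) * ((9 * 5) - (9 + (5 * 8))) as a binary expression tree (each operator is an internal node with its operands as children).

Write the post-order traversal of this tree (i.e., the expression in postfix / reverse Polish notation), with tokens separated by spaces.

3 5 6 + - 9 8 - - 9 5 * 9 5 8 * + - *

Post-order on an expression tree gives postfix notation: for each operator, emit left operand, right operand, then the operator.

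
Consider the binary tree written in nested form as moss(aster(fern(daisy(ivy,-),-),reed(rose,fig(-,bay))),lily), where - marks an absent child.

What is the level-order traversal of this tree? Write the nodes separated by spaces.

moss aster lily fern reed daisy rose fig ivy bay

Level-order visits nodes level by level from the root, left to right within each level.
Level 0: moss
Level 1: aster, lily
Level 2: fern, reed
Level 3: daisy, rose, fig
Level 4: ivy, bay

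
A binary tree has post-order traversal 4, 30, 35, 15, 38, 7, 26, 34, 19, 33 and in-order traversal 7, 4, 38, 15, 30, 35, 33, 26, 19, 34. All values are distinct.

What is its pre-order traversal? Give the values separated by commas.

The last element of post-order is the root; it splits in-order into left and right subtrees.
Root 33: left subtree has 6 nodes {7, 4, 38, 15, 30, 35}, right has 3 {26, 19, 34}.
  Root 7: left subtree has 0 nodes { }, right has 5 {4, 38, 15, 30, 35}.
    Root 38: left subtree has 1 node {4}, right has 3 {15, 30, 35}.
      Root 15: left subtree has 0 nodes { }, right has 2 {30, 35}.
        Root 35: left subtree has 1 node {30}, right has 0 { }.
  Root 19: left subtree has 1 node {26}, right has 1 {34}.

33, 7, 38, 4, 15, 35, 30, 19, 26, 34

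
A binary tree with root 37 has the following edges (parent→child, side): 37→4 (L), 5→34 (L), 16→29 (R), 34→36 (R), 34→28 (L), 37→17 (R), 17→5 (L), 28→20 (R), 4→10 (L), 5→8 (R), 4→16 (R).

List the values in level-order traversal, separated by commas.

Level-order visits nodes level by level from the root, left to right within each level.
Level 0: 37
Level 1: 4, 17
Level 2: 10, 16, 5
Level 3: 29, 34, 8
Level 4: 28, 36
Level 5: 20

37, 4, 17, 10, 16, 5, 29, 34, 8, 28, 36, 20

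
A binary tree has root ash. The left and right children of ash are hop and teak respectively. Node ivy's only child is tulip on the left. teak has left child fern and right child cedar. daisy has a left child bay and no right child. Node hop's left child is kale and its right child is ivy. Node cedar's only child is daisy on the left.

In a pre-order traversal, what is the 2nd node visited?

hop

Pre-order visits the node, then its left subtree, then its right subtree.
Visit ash.
At ash: go left to hop.
  Visit hop.
  At hop: go left to kale.
    kale is a leaf — visit kale.
  At hop: go right to ivy.
    Visit ivy.
    At ivy: go left to tulip.
      tulip is a leaf — visit tulip.
    At ivy: no right child.
At ash: go right to teak.
  Visit teak.
  At teak: go left to fern.
    fern is a leaf — visit fern.
  At teak: go right to cedar.
    Visit cedar.
    At cedar: go left to daisy.
      Visit daisy.
      At daisy: go left to bay.
        bay is a leaf — visit bay.
      At daisy: no right child.
    At cedar: no right child.
Full pre-order sequence: ash, hop, kale, ivy, tulip, teak, fern, cedar, daisy, bay.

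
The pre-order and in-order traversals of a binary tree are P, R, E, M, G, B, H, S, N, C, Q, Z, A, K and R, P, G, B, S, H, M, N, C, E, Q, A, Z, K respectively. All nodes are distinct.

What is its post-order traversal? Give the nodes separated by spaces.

The first element of pre-order is the root; it splits in-order into left and right subtrees.
Root P: left subtree has 1 node {R}, right has 12 {G, B, S, H, M, N, C, E, Q, A, Z, K}.
  Root E: left subtree has 7 nodes {G, B, S, H, M, N, C}, right has 4 {Q, A, Z, K}.
    Root M: left subtree has 4 nodes {G, B, S, H}, right has 2 {N, C}.
      Root G: left subtree has 0 nodes { }, right has 3 {B, S, H}.
        Root B: left subtree has 0 nodes { }, right has 2 {S, H}.
          Root H: left subtree has 1 node {S}, right has 0 { }.
      Root N: left subtree has 0 nodes { }, right has 1 {C}.
    Root Q: left subtree has 0 nodes { }, right has 3 {A, Z, K}.
      Root Z: left subtree has 1 node {A}, right has 1 {K}.

R S H B G C N M A K Z Q E P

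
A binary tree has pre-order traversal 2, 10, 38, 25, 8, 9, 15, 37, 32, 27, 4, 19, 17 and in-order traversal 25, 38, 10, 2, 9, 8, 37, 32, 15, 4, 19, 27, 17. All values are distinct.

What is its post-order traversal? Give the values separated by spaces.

25 38 10 9 32 37 19 4 17 27 15 8 2

The first element of pre-order is the root; it splits in-order into left and right subtrees.
Root 2: left subtree has 3 nodes {25, 38, 10}, right has 9 {9, 8, 37, 32, 15, 4, 19, 27, 17}.
  Root 10: left subtree has 2 nodes {25, 38}, right has 0 { }.
    Root 38: left subtree has 1 node {25}, right has 0 { }.
  Root 8: left subtree has 1 node {9}, right has 7 {37, 32, 15, 4, 19, 27, 17}.
    Root 15: left subtree has 2 nodes {37, 32}, right has 4 {4, 19, 27, 17}.
      Root 37: left subtree has 0 nodes { }, right has 1 {32}.
      Root 27: left subtree has 2 nodes {4, 19}, right has 1 {17}.
        Root 4: left subtree has 0 nodes { }, right has 1 {19}.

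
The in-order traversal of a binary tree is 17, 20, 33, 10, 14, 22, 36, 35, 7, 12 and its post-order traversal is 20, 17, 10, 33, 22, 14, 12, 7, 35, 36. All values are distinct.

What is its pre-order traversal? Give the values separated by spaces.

The last element of post-order is the root; it splits in-order into left and right subtrees.
Root 36: left subtree has 6 nodes {17, 20, 33, 10, 14, 22}, right has 3 {35, 7, 12}.
  Root 14: left subtree has 4 nodes {17, 20, 33, 10}, right has 1 {22}.
    Root 33: left subtree has 2 nodes {17, 20}, right has 1 {10}.
      Root 17: left subtree has 0 nodes { }, right has 1 {20}.
  Root 35: left subtree has 0 nodes { }, right has 2 {7, 12}.
    Root 7: left subtree has 0 nodes { }, right has 1 {12}.

36 14 33 17 20 10 22 35 7 12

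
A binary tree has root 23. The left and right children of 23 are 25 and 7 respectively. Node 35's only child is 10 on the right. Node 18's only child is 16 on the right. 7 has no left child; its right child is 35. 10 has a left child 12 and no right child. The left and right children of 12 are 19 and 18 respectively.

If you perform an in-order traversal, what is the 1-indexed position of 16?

In-order visits the left subtree, then the node, then the right subtree.
At 23: go left to 25.
  25 is a leaf — visit 25.
Visit 23.
At 23: go right to 7.
  At 7: no left child.
  Visit 7.
  At 7: go right to 35.
    At 35: no left child.
    Visit 35.
    At 35: go right to 10.
      At 10: go left to 12.
        At 12: go left to 19.
          19 is a leaf — visit 19.
        Visit 12.
        At 12: go right to 18.
          At 18: no left child.
          Visit 18.
          At 18: go right to 16.
            16 is a leaf — visit 16.
      Visit 10.
      At 10: no right child.
Full in-order sequence: 25, 23, 7, 35, 19, 12, 18, 16, 10.

8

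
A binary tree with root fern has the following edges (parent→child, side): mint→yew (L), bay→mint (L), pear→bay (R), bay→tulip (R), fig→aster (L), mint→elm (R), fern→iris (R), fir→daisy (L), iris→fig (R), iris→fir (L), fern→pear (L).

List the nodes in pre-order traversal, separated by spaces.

Pre-order visits the node, then its left subtree, then its right subtree.
Visit fern.
At fern: go left to pear.
  Visit pear.
  At pear: no left child.
  At pear: go right to bay.
    Visit bay.
    At bay: go left to mint.
      Visit mint.
      At mint: go left to yew.
        yew is a leaf — visit yew.
      At mint: go right to elm.
        elm is a leaf — visit elm.
    At bay: go right to tulip.
      tulip is a leaf — visit tulip.
At fern: go right to iris.
  Visit iris.
  At iris: go left to fir.
    Visit fir.
    At fir: go left to daisy.
      daisy is a leaf — visit daisy.
    At fir: no right child.
  At iris: go right to fig.
    Visit fig.
    At fig: go left to aster.
      aster is a leaf — visit aster.
    At fig: no right child.

fern pear bay mint yew elm tulip iris fir daisy fig aster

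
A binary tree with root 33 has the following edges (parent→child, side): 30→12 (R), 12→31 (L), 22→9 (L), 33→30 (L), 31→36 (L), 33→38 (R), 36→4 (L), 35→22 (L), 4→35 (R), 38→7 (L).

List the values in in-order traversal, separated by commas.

30, 4, 9, 22, 35, 36, 31, 12, 33, 7, 38

In-order visits the left subtree, then the node, then the right subtree.
At 33: go left to 30.
  At 30: no left child.
  Visit 30.
  At 30: go right to 12.
    At 12: go left to 31.
      At 31: go left to 36.
        At 36: go left to 4.
          At 4: no left child.
          Visit 4.
          At 4: go right to 35.
            At 35: go left to 22.
              At 22: go left to 9.
                9 is a leaf — visit 9.
              Visit 22.
              At 22: no right child.
            Visit 35.
            At 35: no right child.
        Visit 36.
        At 36: no right child.
      Visit 31.
      At 31: no right child.
    Visit 12.
    At 12: no right child.
Visit 33.
At 33: go right to 38.
  At 38: go left to 7.
    7 is a leaf — visit 7.
  Visit 38.
  At 38: no right child.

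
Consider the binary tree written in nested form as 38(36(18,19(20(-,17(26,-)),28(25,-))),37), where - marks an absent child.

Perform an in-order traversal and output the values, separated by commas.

18, 36, 20, 26, 17, 19, 25, 28, 38, 37

In-order visits the left subtree, then the node, then the right subtree.
At 38: go left to 36.
  At 36: go left to 18.
    18 is a leaf — visit 18.
  Visit 36.
  At 36: go right to 19.
    At 19: go left to 20.
      At 20: no left child.
      Visit 20.
      At 20: go right to 17.
        At 17: go left to 26.
          26 is a leaf — visit 26.
        Visit 17.
        At 17: no right child.
    Visit 19.
    At 19: go right to 28.
      At 28: go left to 25.
        25 is a leaf — visit 25.
      Visit 28.
      At 28: no right child.
Visit 38.
At 38: go right to 37.
  37 is a leaf — visit 37.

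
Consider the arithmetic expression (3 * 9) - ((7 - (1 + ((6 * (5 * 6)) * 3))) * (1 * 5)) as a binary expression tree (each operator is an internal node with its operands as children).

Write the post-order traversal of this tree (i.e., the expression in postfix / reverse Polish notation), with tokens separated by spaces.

Post-order on an expression tree gives postfix notation: for each operator, emit left operand, right operand, then the operator.

3 9 * 7 1 6 5 6 * * 3 * + - 1 5 * * -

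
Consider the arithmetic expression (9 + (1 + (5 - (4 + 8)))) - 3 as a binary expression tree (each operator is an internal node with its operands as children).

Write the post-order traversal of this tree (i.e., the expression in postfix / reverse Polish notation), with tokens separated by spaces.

9 1 5 4 8 + - + + 3 -

Post-order on an expression tree gives postfix notation: for each operator, emit left operand, right operand, then the operator.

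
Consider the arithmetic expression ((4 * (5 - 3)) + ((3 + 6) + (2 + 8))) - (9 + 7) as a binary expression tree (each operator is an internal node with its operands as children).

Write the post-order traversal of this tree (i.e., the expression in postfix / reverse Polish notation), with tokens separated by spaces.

4 5 3 - * 3 6 + 2 8 + + + 9 7 + -

Post-order on an expression tree gives postfix notation: for each operator, emit left operand, right operand, then the operator.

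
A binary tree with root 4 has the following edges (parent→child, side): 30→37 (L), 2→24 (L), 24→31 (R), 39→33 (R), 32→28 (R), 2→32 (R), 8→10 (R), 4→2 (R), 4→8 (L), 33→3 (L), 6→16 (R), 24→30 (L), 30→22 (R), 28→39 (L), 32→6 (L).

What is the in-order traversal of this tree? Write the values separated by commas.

In-order visits the left subtree, then the node, then the right subtree.
At 4: go left to 8.
  At 8: no left child.
  Visit 8.
  At 8: go right to 10.
    10 is a leaf — visit 10.
Visit 4.
At 4: go right to 2.
  At 2: go left to 24.
    At 24: go left to 30.
      At 30: go left to 37.
        37 is a leaf — visit 37.
      Visit 30.
      At 30: go right to 22.
        22 is a leaf — visit 22.
    Visit 24.
    At 24: go right to 31.
      31 is a leaf — visit 31.
  Visit 2.
  At 2: go right to 32.
    At 32: go left to 6.
      At 6: no left child.
      Visit 6.
      At 6: go right to 16.
        16 is a leaf — visit 16.
    Visit 32.
    At 32: go right to 28.
      At 28: go left to 39.
        At 39: no left child.
        Visit 39.
        At 39: go right to 33.
          At 33: go left to 3.
            3 is a leaf — visit 3.
          Visit 33.
          At 33: no right child.
      Visit 28.
      At 28: no right child.

8, 10, 4, 37, 30, 22, 24, 31, 2, 6, 16, 32, 39, 3, 33, 28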